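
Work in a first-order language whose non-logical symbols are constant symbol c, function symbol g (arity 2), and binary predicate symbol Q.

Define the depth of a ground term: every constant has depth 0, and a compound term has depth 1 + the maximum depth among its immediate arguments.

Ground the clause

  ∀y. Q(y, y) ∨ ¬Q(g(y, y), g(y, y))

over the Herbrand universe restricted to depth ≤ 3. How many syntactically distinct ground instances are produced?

26

Ground terms of depth ≤ 3:
  Let N_k count ground terms of depth at most k. Each non-constant term of depth ≤ k is some function symbol applied to depth-≤(k−1) arguments, giving N_k = 1 + N_{k-1}^2.
  N_0 = 1
  N_1 = 1 + 1^2 = 2
  N_2 = 1 + 2^2 = 5
  N_3 = 1 + 5^2 = 26
So there are 26 ground terms available for substitution.
There is 1 variable to instantiate (y),  occurring in at least one literal, so different choices give different ground instances.
Number of ground instances = 26.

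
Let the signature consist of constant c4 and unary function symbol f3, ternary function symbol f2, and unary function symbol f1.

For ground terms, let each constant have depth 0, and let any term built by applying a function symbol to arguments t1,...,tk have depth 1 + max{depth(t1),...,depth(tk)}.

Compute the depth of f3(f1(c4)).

depth(f1(c4)) = 1 + depth(c4) = 1 + 0 = 1
depth(f3(f1(c4))) = 1 + depth(f1(c4)) = 1 + 1 = 2

2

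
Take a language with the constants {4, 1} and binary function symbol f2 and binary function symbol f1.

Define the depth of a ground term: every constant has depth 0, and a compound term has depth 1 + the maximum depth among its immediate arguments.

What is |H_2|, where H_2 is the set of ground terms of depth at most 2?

202

Let N_k = |{terms of depth ≤ k}|. Then N_0 = 2 and N_k = 2 + N_{k-1}^2 + N_{k-1}^2 for k ≥ 1 (one summand per function symbol, arity giving the exponent).
N_0 = 2
N_1 = 2 + 2^2 + 2^2 = 10
N_2 = 2 + 10^2 + 10^2 = 202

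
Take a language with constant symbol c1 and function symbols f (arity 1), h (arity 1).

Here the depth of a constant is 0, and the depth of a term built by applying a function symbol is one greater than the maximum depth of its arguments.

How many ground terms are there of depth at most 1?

Let N_k count ground terms of depth at most k. Each non-constant term of depth ≤ k is some function symbol applied to depth-≤(k−1) arguments, giving N_k = 1 + N_{k-1} + N_{k-1}.
N_0 = 1
N_1 = 1 + 1 + 1 = 3

3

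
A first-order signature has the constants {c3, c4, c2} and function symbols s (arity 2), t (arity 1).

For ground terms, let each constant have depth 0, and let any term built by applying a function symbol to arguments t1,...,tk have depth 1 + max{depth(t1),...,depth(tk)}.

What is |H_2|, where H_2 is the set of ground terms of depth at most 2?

If N_k denotes the number of depth-≤k ground terms, the 3 constants give N_0 = 3, and each function symbol of arity r contributes N_{k-1}^r new terms at level k: N_k = 3 + N_{k-1}^2 + N_{k-1}.
N_0 = 3
N_1 = 3 + 3^2 + 3 = 15
N_2 = 3 + 15^2 + 15 = 243

243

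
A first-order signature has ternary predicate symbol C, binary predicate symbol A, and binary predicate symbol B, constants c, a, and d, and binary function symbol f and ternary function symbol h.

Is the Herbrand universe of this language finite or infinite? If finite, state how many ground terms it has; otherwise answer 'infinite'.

infinite

The signature has at least one function symbol (f, arity 2) and at least one constant (c).
Iterating f gives infinitely many distinct ground terms: c, f(c, c), f(f(c, c), f(c, c)), ...
So the Herbrand universe is infinite.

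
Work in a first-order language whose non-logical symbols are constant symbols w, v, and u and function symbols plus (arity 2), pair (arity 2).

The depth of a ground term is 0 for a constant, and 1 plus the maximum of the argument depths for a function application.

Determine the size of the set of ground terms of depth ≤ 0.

Let N_k = |{terms of depth ≤ k}|. Then N_0 = 3 and N_k = 3 + N_{k-1}^2 + N_{k-1}^2 for k ≥ 1 (one summand per function symbol, arity giving the exponent).
N_0 = 3
Explicitly: w, v, u.

3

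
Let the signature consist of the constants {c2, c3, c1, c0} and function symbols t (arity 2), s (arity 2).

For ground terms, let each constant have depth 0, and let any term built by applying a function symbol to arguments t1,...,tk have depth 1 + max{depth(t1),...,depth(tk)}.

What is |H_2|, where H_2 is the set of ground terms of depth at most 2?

2596

Let N_k = |{terms of depth ≤ k}|. Then N_0 = 4 and N_k = 4 + N_{k-1}^2 + N_{k-1}^2 for k ≥ 1 (one summand per function symbol, arity giving the exponent).
N_0 = 4
N_1 = 4 + 4^2 + 4^2 = 36
N_2 = 4 + 36^2 + 36^2 = 2596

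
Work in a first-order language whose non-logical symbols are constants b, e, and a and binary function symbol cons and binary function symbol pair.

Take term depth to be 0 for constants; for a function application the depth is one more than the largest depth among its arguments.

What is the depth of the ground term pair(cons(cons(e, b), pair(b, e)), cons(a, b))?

3

depth(cons(e, b)) = 1 + max(0, 0) = 1
depth(pair(b, e)) = 1 + max(0, 0) = 1
depth(cons(cons(e, b), pair(b, e))) = 1 + max(1, 1) = 2
depth(cons(a, b)) = 1 + max(0, 0) = 1
depth(pair(cons(cons(e, b), pair(b, e)), cons(a, b))) = 1 + max(2, 1) = 3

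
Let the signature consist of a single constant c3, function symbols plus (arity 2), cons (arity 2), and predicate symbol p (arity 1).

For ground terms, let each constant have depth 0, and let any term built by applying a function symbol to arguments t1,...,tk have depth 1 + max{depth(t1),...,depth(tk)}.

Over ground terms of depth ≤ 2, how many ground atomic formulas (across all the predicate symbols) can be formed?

First count ground terms of depth ≤ 2.
Let N_k count ground terms of depth at most k. Each non-constant term of depth ≤ k is some function symbol applied to depth-≤(k−1) arguments, giving N_k = 1 + N_{k-1}^2 + N_{k-1}^2.
N_0 = 1
N_1 = 1 + 1^2 + 1^2 = 3
N_2 = 1 + 3^2 + 3^2 = 19
So |H| = 19.
Ground atoms are formed by filling each argument slot of a predicate with a term from H, so an r-ary predicate gives |H|^r atoms:
  p: 19
Total ground atoms: 19.

19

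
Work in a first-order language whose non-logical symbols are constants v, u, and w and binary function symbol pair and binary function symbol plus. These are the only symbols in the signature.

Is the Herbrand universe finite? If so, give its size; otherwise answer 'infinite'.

infinite

The signature has at least one function symbol (pair, arity 2) and at least one constant (v).
Iterating pair gives infinitely many distinct ground terms: v, pair(v, v), pair(pair(v, v), pair(v, v)), ...
So the Herbrand universe is infinite.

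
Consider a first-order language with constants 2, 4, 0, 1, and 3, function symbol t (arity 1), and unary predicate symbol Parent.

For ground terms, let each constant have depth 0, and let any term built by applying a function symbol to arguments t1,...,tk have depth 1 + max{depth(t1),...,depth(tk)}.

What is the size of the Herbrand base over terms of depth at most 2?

First count ground terms of depth ≤ 2.
Let N_k = |{terms of depth ≤ k}|. Then N_0 = 5 and N_k = 5 + N_{k-1} for k ≥ 1 (one summand per function symbol, arity giving the exponent).
N_0 = 5
N_1 = 5 + 5 = 10
N_2 = 5 + 10 = 15
So |H| = 15.
Each predicate of arity r yields |H|^r ground atoms (one per choice of an r-tuple from H):
  Parent: 15
Total ground atoms: 15.

15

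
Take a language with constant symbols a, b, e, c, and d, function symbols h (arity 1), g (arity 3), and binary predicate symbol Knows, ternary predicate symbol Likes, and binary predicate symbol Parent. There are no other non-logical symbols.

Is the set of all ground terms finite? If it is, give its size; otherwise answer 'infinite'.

The signature has at least one function symbol (h, arity 1) and at least one constant (a).
Iterating h gives infinitely many distinct ground terms: a, h(a), h(h(a)), ...
So the Herbrand universe is infinite.

infinite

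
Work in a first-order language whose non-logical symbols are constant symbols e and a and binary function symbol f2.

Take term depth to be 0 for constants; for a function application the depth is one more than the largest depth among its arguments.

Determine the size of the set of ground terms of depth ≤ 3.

1446

If N_k denotes the number of depth-≤k ground terms, the 2 constants give N_0 = 2, and each function symbol of arity r contributes N_{k-1}^r new terms at level k: N_k = 2 + N_{k-1}^2.
N_0 = 2
N_1 = 2 + 2^2 = 6
N_2 = 2 + 6^2 = 38
N_3 = 2 + 38^2 = 1446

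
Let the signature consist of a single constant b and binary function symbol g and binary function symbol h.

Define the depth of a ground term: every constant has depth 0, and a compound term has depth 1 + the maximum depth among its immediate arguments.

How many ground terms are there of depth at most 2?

19

Let N_k = |{terms of depth ≤ k}|. Then N_0 = 1 and N_k = 1 + N_{k-1}^2 + N_{k-1}^2 for k ≥ 1 (one summand per function symbol, arity giving the exponent).
N_0 = 1
N_1 = 1 + 1^2 + 1^2 = 3
N_2 = 1 + 3^2 + 3^2 = 19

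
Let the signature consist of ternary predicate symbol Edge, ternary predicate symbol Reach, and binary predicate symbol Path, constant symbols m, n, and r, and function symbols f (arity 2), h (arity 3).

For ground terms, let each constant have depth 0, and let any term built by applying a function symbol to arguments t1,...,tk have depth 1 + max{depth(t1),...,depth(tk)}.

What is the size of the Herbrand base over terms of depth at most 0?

First count ground terms of depth ≤ 0.
Let N_k count ground terms of depth at most k. Each non-constant term of depth ≤ k is some function symbol applied to depth-≤(k−1) arguments, giving N_k = 3 + N_{k-1}^2 + N_{k-1}^3.
N_0 = 3
So |H| = 3.
Ground atoms are formed by filling each argument slot of a predicate with a term from H, so an r-ary predicate gives |H|^r atoms:
  Edge: 3^3 = 27;  Reach: 3^3 = 27;  Path: 3^2 = 9
Total ground atoms: 27 + 27 + 9 = 63.

63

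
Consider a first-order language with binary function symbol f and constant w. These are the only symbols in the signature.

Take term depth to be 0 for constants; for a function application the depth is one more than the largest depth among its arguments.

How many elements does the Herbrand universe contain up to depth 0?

1

Count level by level. With function symbols f/2, the terms of depth ≤ k are the 1 constant together with each function applied to depth-≤(k−1) tuples, so N_k = 1 + N_{k-1}^2.
N_0 = 1
Explicitly: w.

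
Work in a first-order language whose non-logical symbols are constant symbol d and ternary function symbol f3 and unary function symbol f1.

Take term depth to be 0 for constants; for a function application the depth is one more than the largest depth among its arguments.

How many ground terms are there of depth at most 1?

3

Count level by level. With function symbols f3/3, f1/1, the terms of depth ≤ k are the 1 constant together with each function applied to depth-≤(k−1) tuples, so N_k = 1 + N_{k-1}^3 + N_{k-1}.
N_0 = 1
N_1 = 1 + 1^3 + 1 = 3
Explicitly: d, f3(d, d, d), f1(d).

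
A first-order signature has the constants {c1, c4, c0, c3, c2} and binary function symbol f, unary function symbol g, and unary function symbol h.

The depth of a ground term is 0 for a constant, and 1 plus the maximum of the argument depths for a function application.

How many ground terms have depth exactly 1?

35

Count level by level. With function symbols f/2, g/1, h/1, the terms of depth ≤ k are the 5 constants together with each function applied to depth-≤(k−1) tuples, so N_k = 5 + N_{k-1}^2 + N_{k-1} + N_{k-1}.
N_0 = 5
N_1 = 5 + 5^2 + 5 + 5 = 40
Terms of depth exactly 1: N_1 − N_0 = 40 − 5 = 35.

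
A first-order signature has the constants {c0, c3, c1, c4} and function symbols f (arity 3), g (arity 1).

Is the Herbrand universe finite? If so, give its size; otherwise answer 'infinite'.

The signature has at least one function symbol (f, arity 3) and at least one constant (c0).
Iterating f gives infinitely many distinct ground terms: c0, f(c0, c0, c0), f(f(c0, c0, c0), f(c0, c0, c0), f(c0, c0, c0)), ...
So the Herbrand universe is infinite.

infinite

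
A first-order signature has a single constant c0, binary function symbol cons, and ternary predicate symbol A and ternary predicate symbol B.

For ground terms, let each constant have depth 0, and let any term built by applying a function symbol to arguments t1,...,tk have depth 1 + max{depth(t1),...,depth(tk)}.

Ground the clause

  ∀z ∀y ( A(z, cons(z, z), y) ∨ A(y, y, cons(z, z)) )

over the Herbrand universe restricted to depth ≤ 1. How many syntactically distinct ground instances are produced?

4

Ground terms of depth ≤ 1:
  Count level by level. With function symbols cons/2, the terms of depth ≤ k are the 1 constant together with each function applied to depth-≤(k−1) tuples, so N_k = 1 + N_{k-1}^2.
  N_0 = 1
  N_1 = 1 + 1^2 = 2
  Explicitly: c0, cons(c0, c0).
So there are 2 ground terms available for substitution.
The clause has 2 distinct variables (z, y), each appearing in the body. In the free term algebra distinct substitutions yield syntactically distinct ground instances.
Number of ground instances = 2^2 = 4.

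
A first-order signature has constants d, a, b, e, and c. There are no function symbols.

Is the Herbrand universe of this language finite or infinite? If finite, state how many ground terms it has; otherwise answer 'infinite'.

5

There are no function symbols, so every ground term is one of the 5 constants.
The Herbrand universe is {d, a, b, e, c}, which is finite with 5 elements.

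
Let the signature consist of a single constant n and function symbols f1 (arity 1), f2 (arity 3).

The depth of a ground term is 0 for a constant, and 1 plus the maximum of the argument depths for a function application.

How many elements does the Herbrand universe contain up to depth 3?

Let N_k count ground terms of depth at most k. Each non-constant term of depth ≤ k is some function symbol applied to depth-≤(k−1) arguments, giving N_k = 1 + N_{k-1} + N_{k-1}^3.
N_0 = 1
N_1 = 1 + 1 + 1^3 = 3
N_2 = 1 + 3 + 3^3 = 31
N_3 = 1 + 31 + 31^3 = 29823

29823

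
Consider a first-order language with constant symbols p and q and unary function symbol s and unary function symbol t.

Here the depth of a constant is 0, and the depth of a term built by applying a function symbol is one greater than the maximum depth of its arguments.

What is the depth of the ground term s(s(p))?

2

depth(s(p)) = 1 + depth(p) = 1 + 0 = 1
depth(s(s(p))) = 1 + depth(s(p)) = 1 + 1 = 2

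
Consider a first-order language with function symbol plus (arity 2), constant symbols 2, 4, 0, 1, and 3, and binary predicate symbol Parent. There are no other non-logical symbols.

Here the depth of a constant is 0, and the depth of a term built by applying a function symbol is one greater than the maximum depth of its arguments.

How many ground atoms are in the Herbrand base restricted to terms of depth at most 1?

First count ground terms of depth ≤ 1.
If N_k denotes the number of depth-≤k ground terms, the 5 constants give N_0 = 5, and each function symbol of arity r contributes N_{k-1}^r new terms at level k: N_k = 5 + N_{k-1}^2.
N_0 = 5
N_1 = 5 + 5^2 = 30
So |H| = 30.
Each predicate of arity r yields |H|^r ground atoms (one per choice of an r-tuple from H):
  Parent: 30^2 = 900
Total ground atoms: 900.

900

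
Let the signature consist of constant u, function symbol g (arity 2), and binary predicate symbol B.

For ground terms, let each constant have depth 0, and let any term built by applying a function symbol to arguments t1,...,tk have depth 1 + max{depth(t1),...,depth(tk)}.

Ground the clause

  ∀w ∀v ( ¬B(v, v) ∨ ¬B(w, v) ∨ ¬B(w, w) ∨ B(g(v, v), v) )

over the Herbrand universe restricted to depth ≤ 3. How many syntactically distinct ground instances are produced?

676

Ground terms of depth ≤ 3:
  Write N_k for the number of ground terms of depth ≤ k. A term of depth ≤ k is either a constant or a function symbol applied to arguments of depth ≤ k−1, so N_k = 1 + N_{k-1}^2.
  N_0 = 1
  N_1 = 1 + 1^2 = 2
  N_2 = 1 + 2^2 = 5
  N_3 = 1 + 5^2 = 26
So there are 26 ground terms available for substitution.
The body mentions every one of the 2 quantified variables; since ground terms form a free algebra, no two substitutions collapse to the same formula.
Number of ground instances = 26^2 = 676.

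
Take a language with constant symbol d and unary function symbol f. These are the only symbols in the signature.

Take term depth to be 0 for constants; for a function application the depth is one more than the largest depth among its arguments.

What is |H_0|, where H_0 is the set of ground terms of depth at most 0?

Count level by level. With function symbols f/1, the terms of depth ≤ k are the 1 constant together with each function applied to depth-≤(k−1) tuples, so N_k = 1 + N_{k-1}.
N_0 = 1
Explicitly: d.

1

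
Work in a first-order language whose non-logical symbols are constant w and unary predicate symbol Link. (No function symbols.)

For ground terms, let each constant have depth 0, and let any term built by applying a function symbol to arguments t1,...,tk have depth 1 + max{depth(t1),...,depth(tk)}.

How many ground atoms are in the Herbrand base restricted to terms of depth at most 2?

1

First count ground terms of depth ≤ 2.
With no function symbols every ground term is a constant, so there is exactly 1 ground term at every depth bound.
N_0 = 1
N_1 = 1
N_2 = 1
So |H| = 1.
Each predicate of arity r yields |H|^r ground atoms (one per choice of an r-tuple from H):
  Link: 1
Total ground atoms: 1.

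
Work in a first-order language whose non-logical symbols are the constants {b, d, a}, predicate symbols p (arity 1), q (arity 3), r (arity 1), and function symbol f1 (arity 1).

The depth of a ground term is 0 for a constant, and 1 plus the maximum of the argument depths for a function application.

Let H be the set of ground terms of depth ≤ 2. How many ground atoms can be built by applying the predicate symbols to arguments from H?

747

First count ground terms of depth ≤ 2.
Let N_k = |{terms of depth ≤ k}|. Then N_0 = 3 and N_k = 3 + N_{k-1} for k ≥ 1 (one summand per function symbol, arity giving the exponent).
N_0 = 3
N_1 = 3 + 3 = 6
N_2 = 3 + 6 = 9
Explicitly: b, d, a, f1(b), f1(d), f1(a), f1(f1(b)), f1(f1(d)), f1(f1(a)).
So |H| = 9.
A ground atom is a predicate applied to a tuple of terms from H, so the count is the sum over predicates of |H|^arity:
  p: 9;  q: 9^3 = 729;  r: 9
Total ground atoms: 9 + 729 + 9 = 747.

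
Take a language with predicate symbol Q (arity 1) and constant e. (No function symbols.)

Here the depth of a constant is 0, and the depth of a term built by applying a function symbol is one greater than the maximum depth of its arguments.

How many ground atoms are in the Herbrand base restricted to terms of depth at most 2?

1

First count ground terms of depth ≤ 2.
With no function symbols every ground term is a constant, so there is exactly 1 ground term at every depth bound.
N_0 = 1
N_1 = 1
N_2 = 1
Explicitly: e.
So |H| = 1.
A ground atom is a predicate applied to a tuple of terms from H, so the count is the sum over predicates of |H|^arity:
  Q: 1
Total ground atoms: 1.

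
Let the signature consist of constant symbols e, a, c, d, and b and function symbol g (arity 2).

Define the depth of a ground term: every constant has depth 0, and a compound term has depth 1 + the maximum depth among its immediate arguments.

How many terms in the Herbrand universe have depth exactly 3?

818125

Count level by level. With function symbols g/2, the terms of depth ≤ k are the 5 constants together with each function applied to depth-≤(k−1) tuples, so N_k = 5 + N_{k-1}^2.
N_0 = 5
N_1 = 5 + 5^2 = 30
N_2 = 5 + 30^2 = 905
N_3 = 5 + 905^2 = 819030
Terms of depth exactly 3: N_3 − N_2 = 819030 − 905 = 818125.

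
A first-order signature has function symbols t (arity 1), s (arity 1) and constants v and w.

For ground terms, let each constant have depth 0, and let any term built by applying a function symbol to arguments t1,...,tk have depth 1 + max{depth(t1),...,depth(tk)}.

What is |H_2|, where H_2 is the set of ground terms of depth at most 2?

14

Write N_k for the number of ground terms of depth ≤ k. A term of depth ≤ k is either a constant or a function symbol applied to arguments of depth ≤ k−1, so N_k = 2 + N_{k-1} + N_{k-1}.
N_0 = 2
N_1 = 2 + 2 + 2 = 6
N_2 = 2 + 6 + 6 = 14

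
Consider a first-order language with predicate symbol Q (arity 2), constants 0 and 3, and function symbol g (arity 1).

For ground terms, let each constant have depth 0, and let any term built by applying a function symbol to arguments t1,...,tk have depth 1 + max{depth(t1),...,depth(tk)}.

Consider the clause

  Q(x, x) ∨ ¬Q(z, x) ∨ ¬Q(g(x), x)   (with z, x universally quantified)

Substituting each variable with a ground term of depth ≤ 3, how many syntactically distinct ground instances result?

Ground terms of depth ≤ 3:
  Let N_k = |{terms of depth ≤ k}|. Then N_0 = 2 and N_k = 2 + N_{k-1} for k ≥ 1 (one summand per function symbol, arity giving the exponent).
  N_0 = 2
  N_1 = 2 + 2 = 4
  N_2 = 2 + 4 = 6
  N_3 = 2 + 6 = 8
  Explicitly: 0, 3, g(0), g(3), g(g(0)), g(g(3)), g(g(g(0))), g(g(g(3))).
So there are 8 ground terms available for substitution.
The body mentions every one of the 2 quantified variables; since ground terms form a free algebra, no two substitutions collapse to the same formula.
Number of ground instances = 8^2 = 64.

64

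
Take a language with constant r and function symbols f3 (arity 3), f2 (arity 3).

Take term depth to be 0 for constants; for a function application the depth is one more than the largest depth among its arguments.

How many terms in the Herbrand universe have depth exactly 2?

52

If N_k denotes the number of depth-≤k ground terms, the 1 constant gives N_0 = 1, and each function symbol of arity r contributes N_{k-1}^r new terms at level k: N_k = 1 + N_{k-1}^3 + N_{k-1}^3.
N_0 = 1
N_1 = 1 + 1^3 + 1^3 = 3
N_2 = 1 + 3^3 + 3^3 = 55
Terms of depth exactly 2: N_2 − N_1 = 55 − 3 = 52.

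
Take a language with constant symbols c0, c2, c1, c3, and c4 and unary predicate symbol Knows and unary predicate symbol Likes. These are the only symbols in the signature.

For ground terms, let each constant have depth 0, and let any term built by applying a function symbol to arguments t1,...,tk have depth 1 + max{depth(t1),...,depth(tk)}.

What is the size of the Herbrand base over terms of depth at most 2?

10

First count ground terms of depth ≤ 2.
With no function symbols every ground term is a constant, so there are exactly 5 ground terms at every depth bound.
N_0 = 5
N_1 = 5
N_2 = 5
Explicitly: c0, c2, c1, c3, c4.
So |H| = 5.
Ground atoms are formed by filling each argument slot of a predicate with a term from H, so an r-ary predicate gives |H|^r atoms:
  Knows: 5;  Likes: 5
Total ground atoms: 5 + 5 = 10.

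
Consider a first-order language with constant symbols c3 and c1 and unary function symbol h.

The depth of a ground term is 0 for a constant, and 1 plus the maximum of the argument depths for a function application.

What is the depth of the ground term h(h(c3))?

depth(h(c3)) = 1 + depth(c3) = 1 + 0 = 1
depth(h(h(c3))) = 1 + depth(h(c3)) = 1 + 1 = 2

2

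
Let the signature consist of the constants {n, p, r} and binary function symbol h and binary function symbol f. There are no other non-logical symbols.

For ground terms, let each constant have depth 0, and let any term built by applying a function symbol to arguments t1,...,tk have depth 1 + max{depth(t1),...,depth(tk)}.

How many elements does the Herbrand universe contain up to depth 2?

Write N_k for the number of ground terms of depth ≤ k. A term of depth ≤ k is either a constant or a function symbol applied to arguments of depth ≤ k−1, so N_k = 3 + N_{k-1}^2 + N_{k-1}^2.
N_0 = 3
N_1 = 3 + 3^2 + 3^2 = 21
N_2 = 3 + 21^2 + 21^2 = 885

885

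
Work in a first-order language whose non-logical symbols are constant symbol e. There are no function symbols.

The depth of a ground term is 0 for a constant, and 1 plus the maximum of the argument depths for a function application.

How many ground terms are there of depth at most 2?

With no function symbols every ground term is a constant, so there is exactly 1 ground term at every depth bound.
N_0 = 1
N_1 = 1
N_2 = 1

1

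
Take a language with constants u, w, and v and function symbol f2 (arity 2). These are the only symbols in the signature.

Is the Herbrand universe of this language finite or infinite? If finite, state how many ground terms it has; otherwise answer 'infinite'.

The signature has at least one function symbol (f2, arity 2) and at least one constant (u).
Iterating f2 gives infinitely many distinct ground terms: u, f2(u, u), f2(f2(u, u), f2(u, u)), ...
So the Herbrand universe is infinite.

infinite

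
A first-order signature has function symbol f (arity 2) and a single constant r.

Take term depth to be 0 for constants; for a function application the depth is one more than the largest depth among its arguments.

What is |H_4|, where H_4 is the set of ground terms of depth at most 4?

Write N_k for the number of ground terms of depth ≤ k. A term of depth ≤ k is either a constant or a function symbol applied to arguments of depth ≤ k−1, so N_k = 1 + N_{k-1}^2.
N_0 = 1
N_1 = 1 + 1^2 = 2
N_2 = 1 + 2^2 = 5
N_3 = 1 + 5^2 = 26
N_4 = 1 + 26^2 = 677

677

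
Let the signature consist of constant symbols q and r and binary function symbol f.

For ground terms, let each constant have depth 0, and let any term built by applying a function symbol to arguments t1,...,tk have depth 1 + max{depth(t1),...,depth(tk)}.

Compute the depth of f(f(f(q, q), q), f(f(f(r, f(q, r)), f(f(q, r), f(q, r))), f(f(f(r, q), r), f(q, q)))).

depth(f(q, q)) = 1 + max(0, 0) = 1
depth(f(f(q, q), q)) = 1 + max(1, 0) = 2
depth(f(q, r)) = 1 + max(0, 0) = 1
depth(f(r, f(q, r))) = 1 + max(0, 1) = 2
depth(f(f(q, r), f(q, r))) = 1 + max(1, 1) = 2
depth(f(f(r, f(q, r)), f(f(q, r), f(q, r)))) = 1 + max(2, 2) = 3
depth(f(r, q)) = 1 + max(0, 0) = 1
depth(f(f(r, q), r)) = 1 + max(1, 0) = 2
depth(f(f(f(r, q), r), f(q, q))) = 1 + max(2, 1) = 3
depth(f(f(f(r, f(q, r)), f(f(q, r), f(q, r))), f(f(f(r, q), r), f(q, q)))) = 1 + max(3, 3) = 4
depth(f(f(f(q, q), q), f(f(f(r, f(q, r)), f(f(q, r), f(q, r))), f(f(f(r, q), r), f(q, q))))) = 1 + max(2, 4) = 5

5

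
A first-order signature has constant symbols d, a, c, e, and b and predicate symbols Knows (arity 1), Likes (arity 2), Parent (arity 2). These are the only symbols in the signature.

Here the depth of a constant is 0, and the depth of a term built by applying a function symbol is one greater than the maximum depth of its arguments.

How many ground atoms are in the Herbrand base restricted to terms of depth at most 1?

First count ground terms of depth ≤ 1.
With no function symbols every ground term is a constant, so there are exactly 5 ground terms at every depth bound.
N_0 = 5
N_1 = 5
Explicitly: d, a, c, e, b.
So |H| = 5.
For each predicate symbol, the number of ground atoms is |H| raised to its arity; summing:
  Knows: 5;  Likes: 5^2 = 25;  Parent: 5^2 = 25
Total ground atoms: 5 + 25 + 25 = 55.

55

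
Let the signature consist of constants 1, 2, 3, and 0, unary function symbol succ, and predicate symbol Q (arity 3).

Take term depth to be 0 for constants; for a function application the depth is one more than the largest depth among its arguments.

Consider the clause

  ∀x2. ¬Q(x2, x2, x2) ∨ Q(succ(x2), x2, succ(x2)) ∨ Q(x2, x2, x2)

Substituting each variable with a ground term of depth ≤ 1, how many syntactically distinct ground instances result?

8

Ground terms of depth ≤ 1:
  Let N_k count ground terms of depth at most k. Each non-constant term of depth ≤ k is some function symbol applied to depth-≤(k−1) arguments, giving N_k = 4 + N_{k-1}.
  N_0 = 4
  N_1 = 4 + 4 = 8
  Explicitly: 1, 2, 3, 0, succ(1), succ(2), succ(3), succ(0).
So there are 8 ground terms available for substitution.
The body mentions the single quantified variable x2; since ground terms form a free algebra, no two substitutions collapse to the same formula.
Number of ground instances = 8.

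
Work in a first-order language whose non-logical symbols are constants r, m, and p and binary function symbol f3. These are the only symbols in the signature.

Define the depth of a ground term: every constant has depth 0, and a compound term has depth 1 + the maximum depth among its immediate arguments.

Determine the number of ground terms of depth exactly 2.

Let N_k = |{terms of depth ≤ k}|. Then N_0 = 3 and N_k = 3 + N_{k-1}^2 for k ≥ 1 (one summand per function symbol, arity giving the exponent).
N_0 = 3
N_1 = 3 + 3^2 = 12
N_2 = 3 + 12^2 = 147
Terms of depth exactly 2: N_2 − N_1 = 147 − 12 = 135.

135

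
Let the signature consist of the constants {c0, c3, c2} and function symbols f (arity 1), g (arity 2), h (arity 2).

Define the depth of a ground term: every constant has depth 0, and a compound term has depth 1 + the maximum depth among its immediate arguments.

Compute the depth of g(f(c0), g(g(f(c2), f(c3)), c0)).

depth(f(c0)) = 1 + depth(c0) = 1 + 0 = 1
depth(f(c2)) = 1 + depth(c2) = 1 + 0 = 1
depth(f(c3)) = 1 + depth(c3) = 1 + 0 = 1
depth(g(f(c2), f(c3))) = 1 + max(1, 1) = 2
depth(g(g(f(c2), f(c3)), c0)) = 1 + max(2, 0) = 3
depth(g(f(c0), g(g(f(c2), f(c3)), c0))) = 1 + max(1, 3) = 4

4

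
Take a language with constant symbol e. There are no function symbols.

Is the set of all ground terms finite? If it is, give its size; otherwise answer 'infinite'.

1

There are no function symbols, so the only ground term is the single constant.
The Herbrand universe is {e}, finite with 1 element.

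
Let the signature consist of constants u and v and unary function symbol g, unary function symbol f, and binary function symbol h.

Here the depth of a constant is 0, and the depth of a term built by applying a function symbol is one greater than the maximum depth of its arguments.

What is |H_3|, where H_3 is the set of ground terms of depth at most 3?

Write N_k for the number of ground terms of depth ≤ k. A term of depth ≤ k is either a constant or a function symbol applied to arguments of depth ≤ k−1, so N_k = 2 + N_{k-1} + N_{k-1} + N_{k-1}^2.
N_0 = 2
N_1 = 2 + 2 + 2 + 2^2 = 10
N_2 = 2 + 10 + 10 + 10^2 = 122
N_3 = 2 + 122 + 122 + 122^2 = 15130

15130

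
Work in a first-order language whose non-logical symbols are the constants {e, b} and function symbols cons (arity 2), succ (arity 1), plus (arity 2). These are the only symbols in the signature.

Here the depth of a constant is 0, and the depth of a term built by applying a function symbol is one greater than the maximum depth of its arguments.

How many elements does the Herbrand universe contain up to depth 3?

Count level by level. With function symbols cons/2, succ/1, plus/2, the terms of depth ≤ k are the 2 constants together with each function applied to depth-≤(k−1) tuples, so N_k = 2 + N_{k-1}^2 + N_{k-1} + N_{k-1}^2.
N_0 = 2
N_1 = 2 + 2^2 + 2 + 2^2 = 12
N_2 = 2 + 12^2 + 12 + 12^2 = 302
N_3 = 2 + 302^2 + 302 + 302^2 = 182712

182712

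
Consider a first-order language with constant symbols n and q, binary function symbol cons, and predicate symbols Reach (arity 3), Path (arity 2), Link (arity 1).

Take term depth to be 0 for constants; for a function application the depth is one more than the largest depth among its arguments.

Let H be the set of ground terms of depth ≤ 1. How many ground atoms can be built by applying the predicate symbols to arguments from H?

First count ground terms of depth ≤ 1.
Write N_k for the number of ground terms of depth ≤ k. A term of depth ≤ k is either a constant or a function symbol applied to arguments of depth ≤ k−1, so N_k = 2 + N_{k-1}^2.
N_0 = 2
N_1 = 2 + 2^2 = 6
Explicitly: n, q, cons(n, n), cons(n, q), cons(q, n), cons(q, q).
So |H| = 6.
Each predicate of arity r yields |H|^r ground atoms (one per choice of an r-tuple from H):
  Reach: 6^3 = 216;  Path: 6^2 = 36;  Link: 6
Total ground atoms: 216 + 36 + 6 = 258.

258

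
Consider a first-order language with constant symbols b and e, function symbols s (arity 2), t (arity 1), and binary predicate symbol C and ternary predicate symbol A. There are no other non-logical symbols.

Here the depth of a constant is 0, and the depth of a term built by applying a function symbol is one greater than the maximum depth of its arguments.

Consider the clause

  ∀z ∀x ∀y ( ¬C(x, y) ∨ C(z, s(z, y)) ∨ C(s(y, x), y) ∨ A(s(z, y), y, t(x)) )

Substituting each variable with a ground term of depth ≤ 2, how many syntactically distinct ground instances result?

Ground terms of depth ≤ 2:
  Let N_k count ground terms of depth at most k. Each non-constant term of depth ≤ k is some function symbol applied to depth-≤(k−1) arguments, giving N_k = 2 + N_{k-1}^2 + N_{k-1}.
  N_0 = 2
  N_1 = 2 + 2^2 + 2 = 8
  N_2 = 2 + 8^2 + 8 = 74
So there are 74 ground terms available for substitution.
Each of z, x, y ranges independently over the available ground terms, and distinct assignments produce distinct instances.
Number of ground instances = 74^3 = 405224.

405224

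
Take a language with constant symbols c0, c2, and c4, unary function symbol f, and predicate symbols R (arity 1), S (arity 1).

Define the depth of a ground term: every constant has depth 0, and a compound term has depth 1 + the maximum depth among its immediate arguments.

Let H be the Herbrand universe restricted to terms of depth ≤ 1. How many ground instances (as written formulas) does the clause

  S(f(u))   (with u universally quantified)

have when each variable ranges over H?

Ground terms of depth ≤ 1:
  Let N_k = |{terms of depth ≤ k}|. Then N_0 = 3 and N_k = 3 + N_{k-1} for k ≥ 1 (one summand per function symbol, arity giving the exponent).
  N_0 = 3
  N_1 = 3 + 3 = 6
  Explicitly: c0, c2, c4, f(c0), f(c2), f(c4).
So there are 6 ground terms available for substitution.
The variable u ranges independently over the available ground terms, and distinct assignments produce distinct instances.
Number of ground instances = 6.

6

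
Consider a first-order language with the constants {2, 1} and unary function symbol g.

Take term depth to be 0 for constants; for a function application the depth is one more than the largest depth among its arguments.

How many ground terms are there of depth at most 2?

6

Let N_k count ground terms of depth at most k. Each non-constant term of depth ≤ k is some function symbol applied to depth-≤(k−1) arguments, giving N_k = 2 + N_{k-1}.
N_0 = 2
N_1 = 2 + 2 = 4
N_2 = 2 + 4 = 6
Explicitly: 2, 1, g(2), g(1), g(g(2)), g(g(1)).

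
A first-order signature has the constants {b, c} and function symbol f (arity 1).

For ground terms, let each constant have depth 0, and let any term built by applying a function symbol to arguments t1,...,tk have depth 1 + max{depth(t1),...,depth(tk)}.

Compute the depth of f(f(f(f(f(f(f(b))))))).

7

depth(f(b)) = 1 + depth(b) = 1 + 0 = 1
depth(f(f(b))) = 1 + depth(f(b)) = 1 + 1 = 2
depth(f(f(f(b)))) = 1 + depth(f(f(b))) = 1 + 2 = 3
depth(f(f(f(f(b))))) = 1 + depth(f(f(f(b)))) = 1 + 3 = 4
depth(f(f(f(f(f(b)))))) = 1 + depth(f(f(f(f(b))))) = 1 + 4 = 5
depth(f(f(f(f(f(f(b))))))) = 1 + depth(f(f(f(f(f(b)))))) = 1 + 5 = 6
depth(f(f(f(f(f(f(f(b)))))))) = 1 + depth(f(f(f(f(f(f(b))))))) = 1 + 6 = 7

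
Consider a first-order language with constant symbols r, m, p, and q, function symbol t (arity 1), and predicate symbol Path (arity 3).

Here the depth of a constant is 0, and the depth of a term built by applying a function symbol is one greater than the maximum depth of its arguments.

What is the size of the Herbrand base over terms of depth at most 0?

First count ground terms of depth ≤ 0.
Let N_k count ground terms of depth at most k. Each non-constant term of depth ≤ k is some function symbol applied to depth-≤(k−1) arguments, giving N_k = 4 + N_{k-1}.
N_0 = 4
So |H| = 4.
A ground atom is a predicate applied to a tuple of terms from H, so the count is the sum over predicates of |H|^arity:
  Path: 4^3 = 64
Total ground atoms: 64.

64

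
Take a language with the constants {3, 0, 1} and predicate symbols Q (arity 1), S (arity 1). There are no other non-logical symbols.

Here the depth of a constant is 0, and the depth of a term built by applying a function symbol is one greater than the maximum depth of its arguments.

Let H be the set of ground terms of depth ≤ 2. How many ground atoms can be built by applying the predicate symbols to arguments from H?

First count ground terms of depth ≤ 2.
With no function symbols every ground term is a constant, so there are exactly 3 ground terms at every depth bound.
N_0 = 3
N_1 = 3
N_2 = 3
Explicitly: 3, 0, 1.
So |H| = 3.
For each predicate symbol, the number of ground atoms is |H| raised to its arity; summing:
  Q: 3;  S: 3
Total ground atoms: 3 + 3 = 6.

6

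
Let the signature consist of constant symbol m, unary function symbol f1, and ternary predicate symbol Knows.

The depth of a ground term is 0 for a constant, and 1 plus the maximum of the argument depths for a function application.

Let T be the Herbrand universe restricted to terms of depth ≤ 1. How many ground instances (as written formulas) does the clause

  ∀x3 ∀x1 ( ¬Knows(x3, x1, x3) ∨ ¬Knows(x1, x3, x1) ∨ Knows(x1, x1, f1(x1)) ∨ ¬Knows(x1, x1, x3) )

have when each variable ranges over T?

4

Ground terms of depth ≤ 1:
  If N_k denotes the number of depth-≤k ground terms, the 1 constant gives N_0 = 1, and each function symbol of arity r contributes N_{k-1}^r new terms at level k: N_k = 1 + N_{k-1}.
  N_0 = 1
  N_1 = 1 + 1 = 2
  Explicitly: m, f1(m).
So there are 2 ground terms available for substitution.
The clause has 2 distinct variables (x3, x1), each appearing in the body. In the free term algebra distinct substitutions yield syntactically distinct ground instances.
Number of ground instances = 2^2 = 4.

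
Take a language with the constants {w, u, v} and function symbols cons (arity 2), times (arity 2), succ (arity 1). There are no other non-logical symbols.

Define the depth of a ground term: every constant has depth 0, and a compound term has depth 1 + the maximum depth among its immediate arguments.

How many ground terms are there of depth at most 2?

Let N_k = |{terms of depth ≤ k}|. Then N_0 = 3 and N_k = 3 + N_{k-1}^2 + N_{k-1}^2 + N_{k-1} for k ≥ 1 (one summand per function symbol, arity giving the exponent).
N_0 = 3
N_1 = 3 + 3^2 + 3^2 + 3 = 24
N_2 = 3 + 24^2 + 24^2 + 24 = 1179

1179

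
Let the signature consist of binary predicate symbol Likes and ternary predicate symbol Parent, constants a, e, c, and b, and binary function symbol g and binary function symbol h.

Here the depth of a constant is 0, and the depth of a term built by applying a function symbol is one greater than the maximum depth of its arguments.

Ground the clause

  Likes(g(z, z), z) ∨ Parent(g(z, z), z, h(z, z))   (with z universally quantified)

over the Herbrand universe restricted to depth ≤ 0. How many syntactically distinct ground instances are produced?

Ground terms of depth ≤ 0:
  Let N_k = |{terms of depth ≤ k}|. Then N_0 = 4 and N_k = 4 + N_{k-1}^2 + N_{k-1}^2 for k ≥ 1 (one summand per function symbol, arity giving the exponent).
  N_0 = 4
  Explicitly: a, e, c, b.
So there are 4 ground terms available for substitution.
The clause has 1 distinct variable (z), which appears in the body. In the free term algebra distinct substitutions yield syntactically distinct ground instances.
Number of ground instances = 4.

4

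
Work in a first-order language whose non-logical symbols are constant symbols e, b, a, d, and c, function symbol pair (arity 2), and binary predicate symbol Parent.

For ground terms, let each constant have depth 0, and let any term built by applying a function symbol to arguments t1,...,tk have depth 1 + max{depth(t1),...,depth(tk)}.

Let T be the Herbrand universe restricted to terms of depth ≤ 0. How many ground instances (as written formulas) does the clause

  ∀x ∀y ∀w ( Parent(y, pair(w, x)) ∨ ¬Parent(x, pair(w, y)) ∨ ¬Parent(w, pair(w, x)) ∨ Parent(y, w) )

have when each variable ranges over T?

125

Ground terms of depth ≤ 0:
  Write N_k for the number of ground terms of depth ≤ k. A term of depth ≤ k is either a constant or a function symbol applied to arguments of depth ≤ k−1, so N_k = 5 + N_{k-1}^2.
  N_0 = 5
So there are 5 ground terms available for substitution.
The clause has 3 distinct variables (x, y, w), each appearing in the body. In the free term algebra distinct substitutions yield syntactically distinct ground instances.
Number of ground instances = 5^3 = 125.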